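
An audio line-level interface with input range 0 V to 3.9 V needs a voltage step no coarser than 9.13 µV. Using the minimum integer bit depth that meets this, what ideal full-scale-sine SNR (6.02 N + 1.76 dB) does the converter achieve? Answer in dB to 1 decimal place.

116.1 dB

Range is 3.9 V.
Need 2^N ≥ 3.9 V / 9.13 µV = 427200 → N_min = 19.
Ideal SNR at N = 19: 6.02·19 + 1.76 = 116.1 dB.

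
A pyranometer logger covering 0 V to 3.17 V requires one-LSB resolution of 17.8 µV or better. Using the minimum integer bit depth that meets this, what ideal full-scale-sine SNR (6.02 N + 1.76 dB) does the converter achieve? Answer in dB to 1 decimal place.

110.1 dB

V_FS = 3.17 V.
3.17 V / 17.8 µV = 178100. Since 2^17 = 131072 and 2^18 = 262144, N = 18.
6.02(18) + 1.76 = 110.12 dB.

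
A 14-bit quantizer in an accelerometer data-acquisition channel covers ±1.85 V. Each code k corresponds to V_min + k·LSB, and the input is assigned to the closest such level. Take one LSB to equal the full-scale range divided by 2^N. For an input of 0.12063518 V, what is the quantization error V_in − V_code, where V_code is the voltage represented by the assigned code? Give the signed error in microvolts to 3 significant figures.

+41.9 µV

The full-scale span is 1.85 − (-1.85) = 3.7 V. LSB = 3.7 V / 2^14 ≈ 225.8 µV.
(V_in − V_min)/LSB = (0.12063518 − (-1.85)) × 16384/3.7 = 8726.1856 → nearest code k = 8726.
V_code = V_min + k × range/2^14 = -1.85 + 8726 × 3.7/16384 = 0.12059326172 V.
V_in − V_code = 0.12063518 − (0.12059326172) = +41.9 µV.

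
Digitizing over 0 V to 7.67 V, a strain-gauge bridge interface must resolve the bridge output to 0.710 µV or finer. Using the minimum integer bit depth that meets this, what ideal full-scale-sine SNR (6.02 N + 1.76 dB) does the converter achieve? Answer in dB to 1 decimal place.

Span = 7.67 V.
7.67 V / 0.710 µV = 1.080e7. Since 2^23 = 8388608 and 2^24 = 16777216, N = 24.
Ideal SNR at N = 24: 6.02·24 + 1.76 = 146.2 dB.

146.2 dB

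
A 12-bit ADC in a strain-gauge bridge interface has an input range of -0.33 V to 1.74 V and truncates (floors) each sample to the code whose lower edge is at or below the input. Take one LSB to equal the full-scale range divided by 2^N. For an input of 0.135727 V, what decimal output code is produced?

Range = 1.74 − (-0.33) = 2.07 V. LSB = 2.07 V / 2^12 ≈ 0.5054 mV.
code = ⌊(V_in − V_min)/LSB⌋ = ⌊(V_in − V_min) × 2^12 / range⌋
     = ⌊(0.135727 − (-0.33)) × 4096 / 2.07⌋ = ⌊0.465727 × 4096/2.07⌋
     = ⌊921.554⌋ = 921.

921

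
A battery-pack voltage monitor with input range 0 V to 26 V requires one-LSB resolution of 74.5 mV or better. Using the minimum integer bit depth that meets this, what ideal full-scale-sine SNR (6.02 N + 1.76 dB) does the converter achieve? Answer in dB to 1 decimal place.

55.9 dB

Full-scale range = 26 V.
Levels needed ≥ 26/74.5 mV = 349.0. 2^9 = 512 suffices, so N_min = 9.
6.02(9) + 1.76 = 55.94 dB.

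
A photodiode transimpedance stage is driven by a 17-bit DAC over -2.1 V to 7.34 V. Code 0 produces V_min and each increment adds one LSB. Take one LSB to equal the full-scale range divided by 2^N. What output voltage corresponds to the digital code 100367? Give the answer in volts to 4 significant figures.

5.129 V

Range = 7.34 − (-2.1) = 9.44 V. LSB = 9.44 V / 2^17.
Output = V_min + (100367/131072) × range = -2.1 + 0.765739 × 9.44 V
      = -2.1 V + 7.22858 V = 5.12858 V.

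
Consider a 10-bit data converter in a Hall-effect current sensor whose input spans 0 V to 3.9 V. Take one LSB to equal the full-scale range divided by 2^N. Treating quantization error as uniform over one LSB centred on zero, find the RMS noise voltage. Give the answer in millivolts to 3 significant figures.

Range is 3.9 V.
LSB = 3.9 V / 2^10 = 3.8086 mV.
V_rms = LSB/√12 = 3.8086 mV / √12 = 1.10 mV.

1.10 mV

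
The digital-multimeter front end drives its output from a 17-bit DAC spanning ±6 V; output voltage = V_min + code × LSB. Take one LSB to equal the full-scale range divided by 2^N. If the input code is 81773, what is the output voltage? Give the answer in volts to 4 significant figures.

Span: 6 V − (-6 V) = 12 V. LSB = 12 V / 2^17.
Output = V_min + (81773/131072) × range = -6 + 0.623878 × 12 V
      = -6 + 7.48654 = 1.48654 V.

1.487 V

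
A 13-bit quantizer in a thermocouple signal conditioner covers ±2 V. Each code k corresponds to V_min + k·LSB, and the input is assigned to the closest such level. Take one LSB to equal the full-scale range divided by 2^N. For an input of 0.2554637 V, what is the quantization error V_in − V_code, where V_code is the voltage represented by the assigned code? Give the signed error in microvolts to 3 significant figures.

Full-scale range = 2 V − (-2 V) = 4 V. LSB = 4 V / 2^13 ≈ 488.3 µV.
(V_in − V_min)/LSB = (0.2554637 − (-2)) × 8192/4 = 4619.1897 → nearest code k = 4619.
V_code = V_min + k × range/2^13 = -2 + 4619 × 4/8192 = 0.2553710938 V.
V_in − V_code = 0.2554637 − (0.2553710938) = +92.6 µV.

+92.6 µV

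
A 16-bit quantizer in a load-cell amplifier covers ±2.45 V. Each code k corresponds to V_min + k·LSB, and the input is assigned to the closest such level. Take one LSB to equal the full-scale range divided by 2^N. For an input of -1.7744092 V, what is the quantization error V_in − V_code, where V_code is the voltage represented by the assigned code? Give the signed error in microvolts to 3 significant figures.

Span: 2.45 V − (-2.45 V) = 4.9 V. LSB = 4.9 V / 2^16 ≈ 74.77 µV.
(-1.7744092 − (-2.45)) / LSB = 0.6755908 × 65536/4.9 = 9035.8201. Nearest integer: k = 9036.
Reconstructed level: -2.45 + 9036 × 4.9/65536 V = -1.7743957520 V.
V_in − V_code = -1.7744092 − (-1.7743957520) = −13.4 µV.

−13.4 µV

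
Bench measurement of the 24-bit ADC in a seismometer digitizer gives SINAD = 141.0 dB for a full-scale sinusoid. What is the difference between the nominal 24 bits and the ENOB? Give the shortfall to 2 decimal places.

0.87 bits

Effective bits = (141.0 − 1.76)/6.02 = 23.1296.
Lost resolution: 24 − 23.1296 = 0.8704 bits.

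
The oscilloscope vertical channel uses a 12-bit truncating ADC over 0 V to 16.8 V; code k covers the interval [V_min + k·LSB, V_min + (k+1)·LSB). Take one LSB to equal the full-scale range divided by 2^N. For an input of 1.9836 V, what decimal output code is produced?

Span = 16.8 V. LSB = 16.8 V / 2^12 ≈ 4.102 mV.
code = ⌊(V_in − V_min)/LSB⌋ = ⌊(V_in − V_min) × 2^12 / range⌋
     = ⌊(1.9836 − (0)) × 4096 / 16.8⌋ = ⌊1.9836 × 4096/16.8⌋
     = ⌊483.621⌋ = 483.

483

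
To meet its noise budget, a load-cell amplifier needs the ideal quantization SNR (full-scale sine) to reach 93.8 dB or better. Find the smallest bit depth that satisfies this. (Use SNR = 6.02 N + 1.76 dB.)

16 bits

N ≥ (93.8 − 1.76)/6.02 = 15.289 → N_min = 16.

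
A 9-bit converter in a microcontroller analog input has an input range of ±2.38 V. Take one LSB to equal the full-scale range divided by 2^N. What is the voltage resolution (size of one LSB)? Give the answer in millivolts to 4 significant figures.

9.297 mV

Range = 2.38 − (-2.38) = 4.76 V.
2^9 = 512 levels.
One LSB is 4.76 V / 512 = 9.297 mV.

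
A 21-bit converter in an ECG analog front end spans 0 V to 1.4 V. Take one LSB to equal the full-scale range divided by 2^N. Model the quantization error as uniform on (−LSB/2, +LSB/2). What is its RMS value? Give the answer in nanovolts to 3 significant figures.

V_FS = 1.4 V.
One LSB is 1.4 V / 2097152 = 0.66757 µV.
RMS of a uniform error over width LSB is LSB/√12 = 193 nV.

193 nV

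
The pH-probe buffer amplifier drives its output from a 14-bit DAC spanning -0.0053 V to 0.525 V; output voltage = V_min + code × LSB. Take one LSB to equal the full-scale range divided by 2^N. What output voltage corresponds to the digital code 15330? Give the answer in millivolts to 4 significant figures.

490.9 mV

Range = 0.525 − (-0.0053) = 0.5303 V. LSB = 0.5303 V / 2^14.
V_out = V_min + code × LSB = -0.0053 V + 15330 × 0.5303 V / 16384
      = -0.0053 + 0.496185 = 0.490885 V.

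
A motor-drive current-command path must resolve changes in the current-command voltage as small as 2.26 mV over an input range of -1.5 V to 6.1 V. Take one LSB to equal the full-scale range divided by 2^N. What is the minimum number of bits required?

12 bits

The full-scale span is 6.1 − (-1.5) = 7.6 V.
Need 2^N ≥ 7.6 V / 2.26 mV = 3363 → N_min = 12.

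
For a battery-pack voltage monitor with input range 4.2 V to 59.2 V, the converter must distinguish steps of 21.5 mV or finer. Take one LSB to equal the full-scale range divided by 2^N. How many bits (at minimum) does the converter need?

12 bits

Range = 59.2 − (4.2) = 55 V.
55 V / 21.5 mV = 2558. Since 2^11 = 2048 and 2^12 = 4096, N = 12.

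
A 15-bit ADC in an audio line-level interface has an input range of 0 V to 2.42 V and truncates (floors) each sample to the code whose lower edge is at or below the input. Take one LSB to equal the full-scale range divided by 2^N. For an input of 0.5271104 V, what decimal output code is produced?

7137

Span = 2.42 V. LSB = 2.42 V / 2^15 ≈ 73.85 µV.
(V_in − V_min) × 2^15/range = (0.5271104 − (0)) × 32768/2.42 = 7137.336.
Floor → code = 7137.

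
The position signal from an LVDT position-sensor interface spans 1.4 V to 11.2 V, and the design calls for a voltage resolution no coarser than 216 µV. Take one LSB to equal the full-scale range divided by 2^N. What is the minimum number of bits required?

Range = 11.2 − (1.4) = 9.8 V.
Levels needed ≥ 9.8/216 µV = 45370. 2^16 = 65536 suffices, so N_min = 16.

16 bits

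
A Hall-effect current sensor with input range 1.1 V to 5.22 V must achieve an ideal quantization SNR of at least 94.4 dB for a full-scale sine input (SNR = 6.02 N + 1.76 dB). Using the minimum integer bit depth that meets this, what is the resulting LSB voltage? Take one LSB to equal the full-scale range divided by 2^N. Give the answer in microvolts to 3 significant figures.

62.9 µV

The full-scale span is 5.22 − (1.1) = 4.12 V.
Solving 6.02 N ≥ 94.4 − 1.76: N ≥ 15.389. Round up → N = 16.
LSB = 4.12 V / 2^16 = 62.9 µV.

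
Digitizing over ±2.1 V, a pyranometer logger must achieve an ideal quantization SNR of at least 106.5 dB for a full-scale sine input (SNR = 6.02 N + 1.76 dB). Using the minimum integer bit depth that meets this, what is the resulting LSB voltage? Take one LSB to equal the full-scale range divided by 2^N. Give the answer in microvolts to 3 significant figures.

16.0 µV

Full-scale range = 2.1 V − (-2.1 V) = 4.2 V.
N ≥ (106.5 − 1.76)/6.02 = 17.399 → N_min = 18.
LSB = 4.2 V / 2^18 = 16.0 µV.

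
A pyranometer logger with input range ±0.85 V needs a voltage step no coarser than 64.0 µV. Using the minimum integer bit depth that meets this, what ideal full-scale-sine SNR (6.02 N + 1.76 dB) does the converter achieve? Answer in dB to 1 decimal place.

92.1 dB

Range = 0.85 − (-0.85) = 1.7 V.
Required number of levels: 1.7/64.0 µV = 26562; smallest N with 2^N ≥ that is 15.
6.02(15) + 1.76 = 92.06 dB.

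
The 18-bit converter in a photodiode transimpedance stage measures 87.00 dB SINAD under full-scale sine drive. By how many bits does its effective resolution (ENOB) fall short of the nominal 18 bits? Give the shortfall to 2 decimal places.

Effective bits = (87.00 − 1.76)/6.02 = 14.1595.
Lost resolution: 18 − 14.1595 = 3.8405 bits.

3.84 bits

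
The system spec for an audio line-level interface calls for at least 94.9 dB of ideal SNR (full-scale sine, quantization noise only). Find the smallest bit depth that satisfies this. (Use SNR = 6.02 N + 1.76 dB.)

16 bits

N ≥ (94.9 − 1.76)/6.02 = 15.472 → N_min = 16.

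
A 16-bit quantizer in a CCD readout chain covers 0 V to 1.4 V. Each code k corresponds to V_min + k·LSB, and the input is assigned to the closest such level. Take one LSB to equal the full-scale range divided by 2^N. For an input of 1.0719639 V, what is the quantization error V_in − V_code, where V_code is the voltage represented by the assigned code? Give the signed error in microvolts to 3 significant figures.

Span = 1.4 V. LSB = 1.4 V / 2^16 ≈ 21.36 µV.
Position in LSBs: (1.0719639 − (0)) × 65536/1.4 = 50180.1615; rounding gives k = 50180.
V_code = V_min + k × range/2^16 = 0 + 50180 × 1.4/65536 = 1.0719604492 V.
V_in − V_code = 1.0719639 − (1.0719604492) = +3.45 µV.

+3.45 µV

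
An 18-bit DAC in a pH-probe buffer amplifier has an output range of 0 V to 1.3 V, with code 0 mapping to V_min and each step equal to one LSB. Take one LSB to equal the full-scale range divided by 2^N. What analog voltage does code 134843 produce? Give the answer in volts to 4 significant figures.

Span = 1.3 V. LSB = 1.3 V / 2^18.
V_out = V_min + code × LSB = 0 V + 134843 × 1.3 V / 262144
      = 0 V + 0.668701 V = 0.668701 V.

0.6687 V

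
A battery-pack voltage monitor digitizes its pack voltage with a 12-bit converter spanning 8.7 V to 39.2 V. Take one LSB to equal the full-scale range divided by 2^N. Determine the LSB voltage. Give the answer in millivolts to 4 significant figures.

7.446 mV

Full-scale range = 39.2 V − (8.7 V) = 30.5 V.
2^12 = 4096 levels.
Step size = 30.5/4096 V = 7.446 mV.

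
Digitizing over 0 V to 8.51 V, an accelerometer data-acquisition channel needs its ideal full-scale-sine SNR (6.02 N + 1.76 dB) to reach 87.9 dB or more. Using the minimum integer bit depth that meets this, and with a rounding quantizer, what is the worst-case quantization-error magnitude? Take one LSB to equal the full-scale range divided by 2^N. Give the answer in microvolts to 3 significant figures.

Range is 8.51 V.
Required N = ⌈(87.9 − 1.76)/6.02⌉ = ⌈14.309⌉ = 15.
Step size = 8.51/32768 V = 259.70 µV.
Half an LSB is 130 µV.

130 µV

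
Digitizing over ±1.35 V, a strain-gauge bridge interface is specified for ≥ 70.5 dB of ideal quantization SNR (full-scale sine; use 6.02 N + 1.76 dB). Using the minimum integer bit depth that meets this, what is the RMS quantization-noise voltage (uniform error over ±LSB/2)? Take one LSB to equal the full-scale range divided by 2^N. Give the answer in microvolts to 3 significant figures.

Range = 1.35 − (-1.35) = 2.7 V.
Solving 6.02 N ≥ 70.5 − 1.76: N ≥ 11.419. Round up → N = 12.
LSB = 2.7 V / 2^12 = 0.65918 mV.
σ_q = LSB/√12 = 0.65918 mV/3.4641 = 190 µV.

190 µV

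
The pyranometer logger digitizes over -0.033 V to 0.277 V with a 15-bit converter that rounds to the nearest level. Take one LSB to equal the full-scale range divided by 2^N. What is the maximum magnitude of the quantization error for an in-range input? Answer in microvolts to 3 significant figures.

The full-scale span is 0.277 − (-0.033) = 0.31 V.
One LSB is 0.31 V / 32768 = 9.4604 µV.
Worst-case error for round-to-nearest is half an LSB: 4.73 µV.

4.73 µV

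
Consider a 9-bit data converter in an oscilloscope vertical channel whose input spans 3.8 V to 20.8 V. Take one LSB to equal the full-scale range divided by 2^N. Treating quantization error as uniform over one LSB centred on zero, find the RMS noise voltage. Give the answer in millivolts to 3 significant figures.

Span: 20.8 V − (3.8 V) = 17 V.
Step size = 17/512 V = 33.203 mV.
For a uniform distribution on [−LSB/2, +LSB/2], V_rms = LSB/√12 = 33.203 mV/3.4641 = 9.58 mV.

9.58 mV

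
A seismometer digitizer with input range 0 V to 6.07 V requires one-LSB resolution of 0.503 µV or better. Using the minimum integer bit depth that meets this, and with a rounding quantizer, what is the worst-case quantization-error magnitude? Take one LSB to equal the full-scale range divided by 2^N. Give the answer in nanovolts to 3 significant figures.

181 nV

Span = 6.07 V.
6.07 V / 0.503 µV = 1.207e7. Since 2^23 = 8388608 and 2^24 = 16777216, N = 24.
One LSB is 6.07 V / 16777216 = 361.80 nV.
|e|_max = LSB/2 = 181 nV.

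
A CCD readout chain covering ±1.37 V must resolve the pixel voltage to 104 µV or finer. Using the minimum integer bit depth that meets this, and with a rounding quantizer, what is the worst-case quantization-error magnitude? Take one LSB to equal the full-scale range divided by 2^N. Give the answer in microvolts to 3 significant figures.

Full-scale range = 1.37 V − (-1.37 V) = 2.74 V.
Levels needed ≥ 2.74/104 µV = 26350. 2^15 = 32768 suffices, so N_min = 15.
LSB = 2.74 V / 2^15 = 83.618 µV.
|e|_max = LSB/2 = 41.8 µV.

41.8 µV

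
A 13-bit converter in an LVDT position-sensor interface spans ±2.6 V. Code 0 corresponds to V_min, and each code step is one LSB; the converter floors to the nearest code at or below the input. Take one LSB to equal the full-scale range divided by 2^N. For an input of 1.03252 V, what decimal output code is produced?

5722

The full-scale span is 2.6 − (-2.6) = 5.2 V. LSB = 5.2 V / 2^13 ≈ 0.6348 mV.
(V_in − V_min) × 2^13/range = (1.03252 − (-2.6)) × 8192/5.2 = 5722.616.
Floor → code = 5722.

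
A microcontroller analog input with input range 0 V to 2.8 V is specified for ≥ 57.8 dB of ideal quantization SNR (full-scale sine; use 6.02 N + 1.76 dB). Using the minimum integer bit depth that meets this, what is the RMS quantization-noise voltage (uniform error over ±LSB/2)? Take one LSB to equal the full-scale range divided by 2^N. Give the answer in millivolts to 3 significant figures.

0.789 mV

V_FS = 2.8 V.
Required N = ⌈(57.8 − 1.76)/6.02⌉ = ⌈9.309⌉ = 10.
LSB = 2.8 V ÷ 2^10 = 2.8/1024 V = 2.7344 mV.
RMS noise = LSB/√12 = 0.789 mV.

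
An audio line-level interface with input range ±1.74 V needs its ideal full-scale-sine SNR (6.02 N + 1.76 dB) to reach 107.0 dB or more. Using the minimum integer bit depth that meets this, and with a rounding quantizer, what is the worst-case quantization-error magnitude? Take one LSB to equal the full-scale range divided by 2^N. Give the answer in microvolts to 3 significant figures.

Span: 1.74 V − (-1.74 V) = 3.48 V.
Solving 6.02 N ≥ 107.0 − 1.76: N ≥ 17.482. Round up → N = 18.
Step size = 3.48/262144 V = 13.275 µV.
Max error for round-to-nearest is LSB/2 = 6.64 µV.

6.64 µV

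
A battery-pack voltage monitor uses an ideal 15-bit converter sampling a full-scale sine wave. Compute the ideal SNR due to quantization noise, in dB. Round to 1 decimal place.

92.1 dB

SNR = 6.02·15 + 1.76 = 92.06 dB.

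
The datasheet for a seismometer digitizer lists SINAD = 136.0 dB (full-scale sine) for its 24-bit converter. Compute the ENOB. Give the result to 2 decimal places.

Inverting SNR = 6.02 N + 1.76: N_eff = (136.0 − 1.76)/6.02 = 22.2990.

22.30 bits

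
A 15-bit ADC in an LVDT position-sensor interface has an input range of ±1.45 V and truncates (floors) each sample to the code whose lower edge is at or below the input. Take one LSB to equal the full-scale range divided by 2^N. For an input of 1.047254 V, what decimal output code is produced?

28217

The full-scale span is 1.45 − (-1.45) = 2.9 V. LSB = 2.9 V / 2^15 ≈ 88.50 µV.
V_in − V_min = 1.047254 − (-1.45) = 2.497254 V.
Divide by LSB: 2.497254 × 32768/2.9 = 28217.2480.
Truncating gives code 28217.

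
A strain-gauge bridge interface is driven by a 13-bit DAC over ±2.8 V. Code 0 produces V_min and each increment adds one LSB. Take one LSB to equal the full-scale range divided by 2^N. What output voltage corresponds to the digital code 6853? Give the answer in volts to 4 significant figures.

1.885 V

Span: 2.8 V − (-2.8 V) = 5.6 V. LSB = 5.6 V / 2^13.
V_out = -2.8 + 6853 × (5.6/8192) V
      = -2.8 + 4.68467 = 1.88467 V.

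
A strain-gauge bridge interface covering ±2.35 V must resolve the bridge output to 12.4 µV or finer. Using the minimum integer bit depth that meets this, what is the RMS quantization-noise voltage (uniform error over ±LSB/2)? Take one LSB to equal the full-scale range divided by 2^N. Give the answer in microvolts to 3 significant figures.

Range = 2.35 − (-2.35) = 4.7 V.
4.7 V / 12.4 µV = 379000. Since 2^18 = 262144 and 2^19 = 524288, N = 19.
One LSB is 4.7 V / 524288 = 8.9645 µV.
V_rms = LSB/√12 = 2.59 µV.

2.59 µV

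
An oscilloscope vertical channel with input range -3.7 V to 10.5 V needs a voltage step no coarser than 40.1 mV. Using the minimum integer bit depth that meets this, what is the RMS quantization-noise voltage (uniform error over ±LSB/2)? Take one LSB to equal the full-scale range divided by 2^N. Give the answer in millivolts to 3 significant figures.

The full-scale span is 10.5 − (-3.7) = 14.2 V.
Levels needed ≥ 14.2/40.1 mV = 354.1. 2^9 = 512 suffices, so N_min = 9.
LSB = 14.2 V ÷ 2^9 = 14.2/512 V = 27.734 mV.
σ_q = LSB/√12 = 27.734 mV/3.4641 = 8.01 mV.

8.01 mV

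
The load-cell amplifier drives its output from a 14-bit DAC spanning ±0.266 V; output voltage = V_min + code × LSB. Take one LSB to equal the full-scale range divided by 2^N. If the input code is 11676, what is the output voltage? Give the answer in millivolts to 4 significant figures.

The full-scale span is 0.266 − (-0.266) = 0.532 V. LSB = 0.532 V / 2^14.
V_out = V_min + code × LSB = -0.266 V + 11676 × 0.532 V / 16384
      = -0.266 + 0.379128 = 0.113128 V.

113.1 mV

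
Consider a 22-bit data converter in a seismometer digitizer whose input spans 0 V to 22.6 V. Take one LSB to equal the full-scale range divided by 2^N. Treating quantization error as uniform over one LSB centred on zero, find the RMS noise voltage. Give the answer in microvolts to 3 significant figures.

1.56 µV

Range is 22.6 V.
LSB = 22.6 V / 2^22 = 5.3883 µV.
For a uniform distribution on [−LSB/2, +LSB/2], V_rms = LSB/√12 = 5.3883 µV/3.4641 = 1.56 µV.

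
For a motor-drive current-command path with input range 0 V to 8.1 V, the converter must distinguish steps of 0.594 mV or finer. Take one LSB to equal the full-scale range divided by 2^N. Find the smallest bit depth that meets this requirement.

14 bits

V_FS = 8.1 V.
Required number of levels: 8.1/0.594 mV = 13636; smallest N with 2^N ≥ that is 14.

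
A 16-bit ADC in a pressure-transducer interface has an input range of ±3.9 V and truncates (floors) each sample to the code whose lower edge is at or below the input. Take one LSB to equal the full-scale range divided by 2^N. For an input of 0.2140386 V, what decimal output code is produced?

Full-scale range = 3.9 V − (-3.9 V) = 7.8 V. LSB = 7.8 V / 2^16 ≈ 119.0 µV.
(V_in − V_min) × 2^16/range = (0.2140386 − (-3.9)) × 65536/7.8 = 34566.363.
Floor → code = 34566.

34566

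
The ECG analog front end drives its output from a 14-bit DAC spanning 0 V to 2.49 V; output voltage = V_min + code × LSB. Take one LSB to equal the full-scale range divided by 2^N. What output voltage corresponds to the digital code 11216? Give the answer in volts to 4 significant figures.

1.705 V

Full-scale range = 2.49 V. LSB = 2.49 V / 2^14.
V_out = 0 + 11216 × (2.49/16384) V
      = 0 + 1.70458 = 1.70458 V.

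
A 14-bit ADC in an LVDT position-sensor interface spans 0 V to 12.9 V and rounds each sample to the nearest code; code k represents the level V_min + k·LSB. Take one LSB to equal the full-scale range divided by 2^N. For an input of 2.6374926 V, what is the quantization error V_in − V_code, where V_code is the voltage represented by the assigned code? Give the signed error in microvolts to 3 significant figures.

V_FS = 12.9 V. LSB = 12.9 V / 2^14 ≈ 0.7874 mV.
Position in LSBs: (2.6374926 − (0)) × 16384/12.9 = 3349.8201; rounding gives k = 3350.
Reconstructed level: 0 + 3350 × 12.9/16384 V = 2.6376342773 V.
Error = V_in − V_code = 2.6374926 − (2.6376342773) = −142 µV.

−142 µV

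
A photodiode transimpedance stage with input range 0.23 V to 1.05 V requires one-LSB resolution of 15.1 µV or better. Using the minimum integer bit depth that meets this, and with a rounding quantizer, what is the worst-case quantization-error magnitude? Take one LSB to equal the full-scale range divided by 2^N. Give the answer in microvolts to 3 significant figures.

Full-scale range = 1.05 V − (0.23 V) = 0.82 V.
0.82 V / 15.1 µV = 54300. Since 2^15 = 32768 and 2^16 = 65536, N = 16.
LSB = 0.82 V ÷ 2^16 = 0.82/65536 V = 12.512 µV.
|e|_max = LSB/2 = 6.26 µV.

6.26 µV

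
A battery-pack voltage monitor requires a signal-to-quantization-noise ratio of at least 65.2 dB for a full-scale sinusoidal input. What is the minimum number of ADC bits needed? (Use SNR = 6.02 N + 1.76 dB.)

Required N = ⌈(65.2 − 1.76)/6.02⌉ = ⌈10.538⌉ = 11.

11 bits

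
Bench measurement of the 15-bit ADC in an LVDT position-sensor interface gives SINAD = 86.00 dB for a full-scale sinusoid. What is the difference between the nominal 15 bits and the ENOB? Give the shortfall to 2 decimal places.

1.01 bits

Effective bits = (86.00 − 1.76)/6.02 = 13.9934.
Shortfall = 15 − 13.9934 = 1.0066 bits.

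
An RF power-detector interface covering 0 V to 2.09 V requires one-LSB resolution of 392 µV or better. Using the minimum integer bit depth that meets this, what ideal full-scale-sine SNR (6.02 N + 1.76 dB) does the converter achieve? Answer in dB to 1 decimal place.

80.0 dB

Span = 2.09 V.
Required number of levels: 2.09/392 µV = 5331.6; smallest N with 2^N ≥ that is 13.
Ideal SNR at N = 13: 6.02·13 + 1.76 = 80.0 dB.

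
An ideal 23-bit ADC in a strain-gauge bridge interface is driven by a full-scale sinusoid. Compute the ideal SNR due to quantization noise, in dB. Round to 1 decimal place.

140.2 dB

6.02(23) + 1.76 = 138.46 + 1.76 = 140.22 dB.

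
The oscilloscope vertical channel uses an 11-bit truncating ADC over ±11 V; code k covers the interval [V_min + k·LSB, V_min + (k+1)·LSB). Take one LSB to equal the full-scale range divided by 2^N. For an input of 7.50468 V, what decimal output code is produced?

1722

The full-scale span is 11 − (-11) = 22 V. LSB = 22 V / 2^11 ≈ 10.74 mV.
(V_in − V_min) × 2^11/range = (7.50468 − (-11)) × 2048/22 = 1722.617.
Floor → code = 1722.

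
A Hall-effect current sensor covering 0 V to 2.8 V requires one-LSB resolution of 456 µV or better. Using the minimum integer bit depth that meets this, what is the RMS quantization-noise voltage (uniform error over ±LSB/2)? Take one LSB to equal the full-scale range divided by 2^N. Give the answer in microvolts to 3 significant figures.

Full-scale range = 2.8 V.
2.8 V / 456 µV = 6140. Since 2^12 = 4096 and 2^13 = 8192, N = 13.
LSB = 2.8 V ÷ 2^13 = 2.8/8192 V = 341.80 µV.
RMS noise = LSB/√12 = 98.7 µV.

98.7 µV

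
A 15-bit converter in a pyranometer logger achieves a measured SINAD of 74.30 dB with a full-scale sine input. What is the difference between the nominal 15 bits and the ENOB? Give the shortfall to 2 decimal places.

2.95 bits

N_eff = (74.30 − 1.76)/6.02 = 12.0498 bits.
Shortfall = 15 − 12.0498 = 2.9502 bits.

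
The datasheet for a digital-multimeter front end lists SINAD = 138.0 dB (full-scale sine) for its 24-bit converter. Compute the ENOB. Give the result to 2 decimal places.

(138.0 − 1.76) / 6.02 = 136.24/6.02 = 22.6312 effective bits.

22.63 bits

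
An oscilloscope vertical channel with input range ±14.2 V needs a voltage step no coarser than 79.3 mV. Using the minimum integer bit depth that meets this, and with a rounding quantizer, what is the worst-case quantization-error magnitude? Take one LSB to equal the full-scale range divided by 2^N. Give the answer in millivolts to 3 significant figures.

The full-scale span is 14.2 − (-14.2) = 28.4 V.
28.4 V / 79.3 mV = 358.1. Since 2^8 = 256 and 2^9 = 512, N = 9.
LSB = 28.4 V / 2^9 = 55.469 mV.
Half an LSB is 27.7 mV.

27.7 mV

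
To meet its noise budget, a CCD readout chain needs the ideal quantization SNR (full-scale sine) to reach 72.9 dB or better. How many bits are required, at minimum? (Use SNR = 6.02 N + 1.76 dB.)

N ≥ (72.9 − 1.76)/6.02 = 11.817 → N_min = 12.

12 bits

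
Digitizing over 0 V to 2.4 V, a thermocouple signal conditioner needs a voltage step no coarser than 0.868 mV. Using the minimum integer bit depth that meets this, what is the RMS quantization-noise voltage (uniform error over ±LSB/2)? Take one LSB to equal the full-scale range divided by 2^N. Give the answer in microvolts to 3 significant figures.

Full-scale range = 2.4 V.
2.4 V / 0.868 mV = 2765. Since 2^11 = 2048 and 2^12 = 4096, N = 12.
Step size = 2.4/4096 V = 0.58594 mV.
V_rms = LSB/√12 = 169 µV.

169 µV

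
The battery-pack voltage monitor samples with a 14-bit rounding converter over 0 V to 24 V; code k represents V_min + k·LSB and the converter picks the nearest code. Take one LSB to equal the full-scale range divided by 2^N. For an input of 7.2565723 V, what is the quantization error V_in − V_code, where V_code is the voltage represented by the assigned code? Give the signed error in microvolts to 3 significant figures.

V_FS = 24 V. LSB = 24 V / 2^14 ≈ 1.465 mV.
(7.2565723 − (0)) / LSB = 7.2565723 × 16384/24 = 4953.8200. Nearest integer: k = 4954.
Reconstructed level: 0 + 4954 × 24/16384 V = 7.2568359375 V.
e = 7.2565723 − (7.2568359375) = −264 µV.

−264 µV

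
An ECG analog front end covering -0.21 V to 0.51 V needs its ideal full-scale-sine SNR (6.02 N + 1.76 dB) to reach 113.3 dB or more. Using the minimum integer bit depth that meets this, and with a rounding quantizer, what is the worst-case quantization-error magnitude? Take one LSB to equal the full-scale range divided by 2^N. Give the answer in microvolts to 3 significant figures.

0.687 µV

Full-scale range = 0.51 V − (-0.21 V) = 0.72 V.
Solving 6.02 N ≥ 113.3 − 1.76: N ≥ 18.528. Round up → N = 19.
LSB = 0.72 V ÷ 2^19 = 0.72/524288 V = 1.3733 µV.
Half an LSB is 0.687 µV.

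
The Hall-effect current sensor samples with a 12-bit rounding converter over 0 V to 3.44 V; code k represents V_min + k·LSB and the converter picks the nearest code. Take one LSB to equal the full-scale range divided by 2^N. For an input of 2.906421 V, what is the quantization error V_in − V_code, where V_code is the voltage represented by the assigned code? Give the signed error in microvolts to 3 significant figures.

−278 µV

Span = 3.44 V. LSB = 3.44 V / 2^12 ≈ 0.8398 mV.
(V_in − V_min)/LSB = (2.906421 − (0)) × 4096/3.44 = 3460.6687 → nearest code k = 3461.
Reconstructed level: 0 + 3461 × 3.44/4096 V = 2.906699219 V.
e = 2.906421 − (2.906699219) = −278 µV.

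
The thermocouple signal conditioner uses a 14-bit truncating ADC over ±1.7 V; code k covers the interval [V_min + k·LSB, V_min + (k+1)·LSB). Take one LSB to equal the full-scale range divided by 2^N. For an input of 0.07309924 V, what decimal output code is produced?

Span: 1.7 V − (-1.7 V) = 3.4 V. LSB = 3.4 V / 2^14 ≈ 207.5 µV.
code = ⌊(V_in − V_min)/LSB⌋ = ⌊(V_in − V_min) × 2^14 / range⌋
     = ⌊(0.07309924 − (-1.7)) × 16384 / 3.4⌋ = ⌊1.77309924 × 16384/3.4⌋
     = ⌊8544.252⌋ = 8544.

8544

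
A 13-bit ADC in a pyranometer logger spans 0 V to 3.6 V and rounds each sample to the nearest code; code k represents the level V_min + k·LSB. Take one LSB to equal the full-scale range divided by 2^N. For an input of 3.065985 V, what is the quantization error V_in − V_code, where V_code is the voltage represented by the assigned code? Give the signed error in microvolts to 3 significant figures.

−79.5 µV

Range is 3.6 V. LSB = 3.6 V / 2^13 ≈ 439.5 µV.
(V_in − V_min)/LSB = (3.065985 − (0)) × 8192/3.6 = 6976.8192 → nearest code k = 6977.
V_code = V_min + k × range/2^13 = 0 + 6977 × 3.6/8192 = 3.066064453 V.
Error = V_in − V_code = 3.065985 − (3.066064453) = −79.5 µV.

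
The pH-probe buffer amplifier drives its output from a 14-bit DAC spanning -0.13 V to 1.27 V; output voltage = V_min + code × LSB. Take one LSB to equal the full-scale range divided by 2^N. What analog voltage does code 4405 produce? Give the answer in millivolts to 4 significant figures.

Full-scale range = 1.27 V − (-0.13 V) = 1.4 V. LSB = 1.4 V / 2^14.
V_out = -0.13 + 4405 × (1.4/16384) V
      = -0.13 V + 0.376404 V = 0.246404 V.

246.4 mV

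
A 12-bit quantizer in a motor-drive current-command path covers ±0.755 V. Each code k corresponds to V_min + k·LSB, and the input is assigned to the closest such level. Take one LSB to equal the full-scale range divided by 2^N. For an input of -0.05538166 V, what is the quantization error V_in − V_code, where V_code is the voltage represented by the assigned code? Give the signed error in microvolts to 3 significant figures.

−83.8 µV

Range = 0.755 − (-0.755) = 1.51 V. LSB = 1.51 V / 2^12 ≈ 368.7 µV.
(V_in − V_min)/LSB = (-0.05538166 − (-0.755)) × 4096/1.51 = 1897.7727 → nearest code k = 1898.
Reconstructed level: -0.755 + 1898 × 1.51/4096 V = -0.05529785156 V.
V_in − V_code = -0.05538166 − (-0.05529785156) = −83.8 µV.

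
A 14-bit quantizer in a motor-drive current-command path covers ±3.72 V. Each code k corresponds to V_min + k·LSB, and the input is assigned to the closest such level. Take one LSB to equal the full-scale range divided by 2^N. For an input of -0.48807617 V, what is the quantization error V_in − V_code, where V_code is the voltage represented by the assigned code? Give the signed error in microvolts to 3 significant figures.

Span: 3.72 V − (-3.72 V) = 7.44 V. LSB = 7.44 V / 2^14 ≈ 454.1 µV.
Position in LSBs: (-0.48807617 − (-3.72)) × 16384/7.44 = 7117.1828; rounding gives k = 7117.
V_code = V_min + k × range/2^14 = -3.72 + 7117 × 7.44/16384 = -0.48815917969 V.
Error = V_in − V_code = -0.48807617 − (-0.48815917969) = +83.0 µV.

+83.0 µV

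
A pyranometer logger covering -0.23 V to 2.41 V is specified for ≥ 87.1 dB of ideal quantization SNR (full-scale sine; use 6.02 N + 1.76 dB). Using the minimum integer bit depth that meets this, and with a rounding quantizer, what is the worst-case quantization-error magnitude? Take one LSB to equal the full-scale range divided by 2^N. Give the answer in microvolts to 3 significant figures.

Full-scale range = 2.41 V − (-0.23 V) = 2.64 V.
Solving 6.02 N ≥ 87.1 − 1.76: N ≥ 14.176. Round up → N = 15.
One LSB is 2.64 V / 32768 = 80.566 µV.
|e|_max = LSB/2 = 40.3 µV.

40.3 µV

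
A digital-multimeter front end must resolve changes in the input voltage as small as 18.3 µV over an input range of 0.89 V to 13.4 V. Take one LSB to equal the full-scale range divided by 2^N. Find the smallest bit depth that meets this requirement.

The full-scale span is 13.4 − (0.89) = 12.51 V.
Levels needed ≥ 12.51/18.3 µV = 683600. 2^20 = 1048576 suffices, so N_min = 20.

20 bits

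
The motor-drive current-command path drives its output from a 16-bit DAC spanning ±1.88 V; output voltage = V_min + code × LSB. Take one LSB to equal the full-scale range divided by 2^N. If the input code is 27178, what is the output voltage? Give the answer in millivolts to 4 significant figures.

-320.7 mV

The full-scale span is 1.88 − (-1.88) = 3.76 V. LSB = 3.76 V / 2^16.
V_out = V_min + code × LSB = -1.88 V + 27178 × 3.76 V / 65536
      = -1.88 + 1.55928 = -0.320715 V.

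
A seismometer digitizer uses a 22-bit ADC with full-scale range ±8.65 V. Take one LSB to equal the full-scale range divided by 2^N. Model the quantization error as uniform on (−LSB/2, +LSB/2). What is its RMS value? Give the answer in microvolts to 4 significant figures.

1.191 µV

Range = 8.65 − (-8.65) = 17.3 V.
One LSB is 17.3 V / 4194304 = 4.12464 µV.
RMS of a uniform error over width LSB is LSB/√12 = 1.191 µV.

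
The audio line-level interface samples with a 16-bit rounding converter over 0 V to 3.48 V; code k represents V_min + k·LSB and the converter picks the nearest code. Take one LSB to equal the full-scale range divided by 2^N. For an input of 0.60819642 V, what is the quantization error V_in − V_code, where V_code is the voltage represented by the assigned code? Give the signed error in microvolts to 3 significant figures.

−17.7 µV

Full-scale range = 3.48 V. LSB = 3.48 V / 2^16 ≈ 53.10 µV.
(0.60819642 − (0)) / LSB = 0.60819642 × 65536/3.48 = 11453.6668. Nearest integer: k = 11454.
V_code = V_min + k × range/2^16 = 0 + 11454 × 3.48/65536 = 0.60821411133 V.
e = 0.60819642 − (0.60821411133) = −17.7 µV.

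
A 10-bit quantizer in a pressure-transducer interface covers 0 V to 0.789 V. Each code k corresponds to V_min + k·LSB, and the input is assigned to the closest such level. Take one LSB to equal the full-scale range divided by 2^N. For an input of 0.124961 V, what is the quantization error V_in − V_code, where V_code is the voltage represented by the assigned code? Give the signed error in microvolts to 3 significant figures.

+139 µV

V_FS = 0.789 V. LSB = 0.789 V / 2^10 ≈ 0.7705 mV.
(0.124961 − (0)) / LSB = 0.124961 × 1024/0.789 = 162.1801. Nearest integer: k = 162.
V_code = V_min + k × range/2^10 = 0 + 162 × 0.789/1024 = 0.1248222656 V.
Error = V_in − V_code = 0.124961 − (0.1248222656) = +139 µV.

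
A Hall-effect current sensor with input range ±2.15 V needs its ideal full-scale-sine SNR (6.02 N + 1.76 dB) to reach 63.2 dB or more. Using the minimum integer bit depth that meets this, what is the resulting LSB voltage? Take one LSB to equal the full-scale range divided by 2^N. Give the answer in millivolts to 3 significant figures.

The full-scale span is 2.15 − (-2.15) = 4.3 V.
Required N = ⌈(63.2 − 1.76)/6.02⌉ = ⌈10.206⌉ = 11.
LSB = 4.3 V / 2^11 = 2.10 mV.

2.10 mV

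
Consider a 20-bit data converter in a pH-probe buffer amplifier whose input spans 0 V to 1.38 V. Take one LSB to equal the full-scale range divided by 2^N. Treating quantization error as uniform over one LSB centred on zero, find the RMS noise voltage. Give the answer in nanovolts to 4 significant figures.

Full-scale range = 1.38 V.
LSB = 1.38 V ÷ 2^20 = 1.38/1048576 V = 1.31607 µV.
For a uniform distribution on [−LSB/2, +LSB/2], V_rms = LSB/√12 = 1.31607 µV/3.4641 = 379.9 nV.

379.9 nV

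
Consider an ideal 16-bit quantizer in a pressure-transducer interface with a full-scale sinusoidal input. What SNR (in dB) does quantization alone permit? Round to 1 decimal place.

6.02(16) + 1.76 = 96.32 + 1.76 = 98.08 dB.

98.1 dB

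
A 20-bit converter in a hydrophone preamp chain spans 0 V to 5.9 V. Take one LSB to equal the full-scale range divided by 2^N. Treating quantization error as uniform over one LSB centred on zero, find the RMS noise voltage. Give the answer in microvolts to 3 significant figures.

V_FS = 5.9 V.
One LSB is 5.9 V / 1048576 = 5.6267 µV.
V_rms = LSB/√12 = 5.6267 µV / √12 = 1.62 µV.

1.62 µV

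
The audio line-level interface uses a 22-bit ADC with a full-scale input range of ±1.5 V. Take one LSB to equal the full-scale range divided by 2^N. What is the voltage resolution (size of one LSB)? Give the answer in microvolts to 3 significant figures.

0.715 µV

Full-scale range = 1.5 V − (-1.5 V) = 3 V.
There are 2^22 = 4194304 steps.
One LSB is 3 V / 4194304 = 0.715 µV.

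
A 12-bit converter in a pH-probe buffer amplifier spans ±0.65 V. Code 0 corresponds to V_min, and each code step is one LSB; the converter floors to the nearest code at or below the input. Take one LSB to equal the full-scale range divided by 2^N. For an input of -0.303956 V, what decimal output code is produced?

1090

Span: 0.65 V − (-0.65 V) = 1.3 V. LSB = 1.3 V / 2^12 ≈ 317.4 µV.
code = ⌊(V_in − V_min)/LSB⌋ = ⌊(V_in − V_min) × 2^12 / range⌋
     = ⌊(-0.303956 − (-0.65)) × 4096 / 1.3⌋ = ⌊0.346044 × 4096/1.3⌋
     = ⌊1090.305⌋ = 1090.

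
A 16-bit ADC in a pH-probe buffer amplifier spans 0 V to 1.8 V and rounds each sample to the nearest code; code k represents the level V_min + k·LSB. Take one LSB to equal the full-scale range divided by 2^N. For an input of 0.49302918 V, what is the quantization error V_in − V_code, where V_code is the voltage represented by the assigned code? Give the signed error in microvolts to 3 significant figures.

Range is 1.8 V. LSB = 1.8 V / 2^16 ≈ 27.47 µV.
Position in LSBs: (0.49302918 − (0)) × 65536/1.8 = 17950.6446; rounding gives k = 17951.
V_code = 0 + (17951/65536) × 1.8 = 0.49303894043 V.
Error = V_in − V_code = 0.49302918 − (0.49303894043) = −9.76 µV.

−9.76 µV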